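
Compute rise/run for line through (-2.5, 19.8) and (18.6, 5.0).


slope = (y2-y1)/(x2-x1) = (5-19.8)/(18.6-(-2.5)) = (-14.8)/21.1 = -0.7014

-0.7014


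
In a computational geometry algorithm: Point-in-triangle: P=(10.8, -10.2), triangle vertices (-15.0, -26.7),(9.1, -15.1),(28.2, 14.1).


Cross products: AB x AP = 98.37, BC x BP = 43.95, CA x CP = 339.84
All same sign? yes

Yes, inside


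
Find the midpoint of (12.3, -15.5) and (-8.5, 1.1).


M = ((12.3+(-8.5))/2, ((-15.5)+1.1)/2)
= (1.9, -7.2)

(1.9, -7.2)


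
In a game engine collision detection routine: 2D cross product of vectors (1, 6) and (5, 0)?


u x v = u_x*v_y - u_y*v_x = 1*0 - 6*5
= 0 - 30 = -30

-30


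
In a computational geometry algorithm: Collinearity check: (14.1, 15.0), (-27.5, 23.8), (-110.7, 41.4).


Cross product: ((-27.5)-14.1)*(41.4-15) - (23.8-15)*((-110.7)-14.1)
= 0

Yes, collinear


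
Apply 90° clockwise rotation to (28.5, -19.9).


90° CW: (x,y) -> (y, -x)
(28.5,-19.9) -> (-19.9, -28.5)

(-19.9, -28.5)


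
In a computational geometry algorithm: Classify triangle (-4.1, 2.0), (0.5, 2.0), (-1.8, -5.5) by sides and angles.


Side lengths squared: AB^2=21.16, BC^2=61.54, CA^2=61.54
Sorted: [21.16, 61.54, 61.54]
By sides: Isosceles, By angles: Acute

Isosceles, Acute


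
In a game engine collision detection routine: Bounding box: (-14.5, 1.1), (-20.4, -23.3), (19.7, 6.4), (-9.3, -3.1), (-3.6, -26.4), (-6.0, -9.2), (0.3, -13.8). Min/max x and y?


x range: [-20.4, 19.7]
y range: [-26.4, 6.4]
Bounding box: (-20.4,-26.4) to (19.7,6.4)

(-20.4,-26.4) to (19.7,6.4)


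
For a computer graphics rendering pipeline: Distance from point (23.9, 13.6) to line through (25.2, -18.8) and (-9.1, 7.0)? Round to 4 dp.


|cross product| = 1077.78
|line direction| = sqrt(1842.13) = 42.92
Distance = 1077.78/sqrt(1842.13) = 25.1113

25.1113


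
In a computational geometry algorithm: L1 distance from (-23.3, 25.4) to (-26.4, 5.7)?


|(-23.3)-(-26.4)| + |25.4-5.7| = 3.1 + 19.7 = 22.8

22.8


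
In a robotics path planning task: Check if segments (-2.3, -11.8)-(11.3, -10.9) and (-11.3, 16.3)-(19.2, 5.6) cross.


Cross products: d1=-760.75, d2=-587.78, d3=390.26, d4=217.29
d1*d2 < 0 and d3*d4 < 0? no

No, they don't intersect


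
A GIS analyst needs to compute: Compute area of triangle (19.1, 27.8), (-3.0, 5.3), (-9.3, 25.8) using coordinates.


Area = |x_A(y_B-y_C) + x_B(y_C-y_A) + x_C(y_A-y_B)|/2
= |(-391.55) + 6 + (-209.25)|/2
= 594.8/2 = 297.4

297.4


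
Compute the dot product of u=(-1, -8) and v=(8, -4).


u . v = u_x*v_x + u_y*v_y = (-1)*8 + (-8)*(-4)
= (-8) + 32 = 24

24


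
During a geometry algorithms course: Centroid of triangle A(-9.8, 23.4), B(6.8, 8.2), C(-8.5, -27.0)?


Centroid = ((x_A+x_B+x_C)/3, (y_A+y_B+y_C)/3)
= (((-9.8)+6.8+(-8.5))/3, (23.4+8.2+(-27))/3)
= (-3.8333, 1.5333)

(-3.8333, 1.5333)


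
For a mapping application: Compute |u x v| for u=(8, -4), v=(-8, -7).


|u x v| = |8*(-7) - (-4)*(-8)|
= |(-56) - 32| = 88

88


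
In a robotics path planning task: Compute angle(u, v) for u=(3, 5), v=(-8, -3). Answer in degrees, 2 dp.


u.v = -39, |u| = sqrt(34) = 5.831, |v| = sqrt(73) = 8.544
cos(theta) = u.v/(|u||v|) = -39/sqrt(2482) = -0.782823
theta = acos(-0.782823) = 141.52 degrees

141.52 degrees


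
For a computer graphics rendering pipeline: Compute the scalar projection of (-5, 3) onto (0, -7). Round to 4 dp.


u.v = -21, |v| = sqrt(49) = 7
Scalar projection = u.v / |v| = -21 / sqrt(49) = -3

-3


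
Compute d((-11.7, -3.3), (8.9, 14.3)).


dx=20.6, dy=17.6
d^2 = 20.6^2 + 17.6^2 = 734.12
d = sqrt(734.12) = 27.0946

27.0946


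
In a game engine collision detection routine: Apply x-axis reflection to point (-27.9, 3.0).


Reflection over x-axis: (x,y) -> (x,-y)
(-27.9, 3) -> (-27.9, -3)

(-27.9, -3)


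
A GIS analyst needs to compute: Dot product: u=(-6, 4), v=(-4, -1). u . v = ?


u . v = u_x*v_x + u_y*v_y = (-6)*(-4) + 4*(-1)
= 24 + (-4) = 20

20


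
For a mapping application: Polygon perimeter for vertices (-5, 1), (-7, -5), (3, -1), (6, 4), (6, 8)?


Sides: (-5, 1)->(-7, -5): sqrt(40) = 6.324555, (-7, -5)->(3, -1): sqrt(116) = 10.77033, (3, -1)->(6, 4): sqrt(34) = 5.830952, (6, 4)->(6, 8): sqrt(16) = 4, (6, 8)->(-5, 1): sqrt(170) = 13.038405
Sum = 39.964242
Perimeter = 39.9642

39.9642


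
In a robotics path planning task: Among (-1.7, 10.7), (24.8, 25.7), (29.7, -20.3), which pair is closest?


d(P0,P1) = 30.4508, d(P0,P2) = 44.1244, d(P1,P2) = 46.2602
Closest: P0 and P1

Closest pair: (-1.7, 10.7) and (24.8, 25.7), distance = 30.4508


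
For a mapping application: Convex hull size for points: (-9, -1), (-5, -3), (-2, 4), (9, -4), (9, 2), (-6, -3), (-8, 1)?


Convex hull vertices (CCW): (-9, -1), (-6, -3), (9, -4), (9, 2), (-2, 4), (-8, 1)
Count = 6

6


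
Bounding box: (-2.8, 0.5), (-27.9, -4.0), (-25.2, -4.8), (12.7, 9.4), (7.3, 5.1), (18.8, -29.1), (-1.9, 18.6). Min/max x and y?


x range: [-27.9, 18.8]
y range: [-29.1, 18.6]
Bounding box: (-27.9,-29.1) to (18.8,18.6)

(-27.9,-29.1) to (18.8,18.6)


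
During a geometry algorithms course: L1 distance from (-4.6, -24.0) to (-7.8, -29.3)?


|(-4.6)-(-7.8)| + |(-24)-(-29.3)| = 3.2 + 5.3 = 8.5

8.5


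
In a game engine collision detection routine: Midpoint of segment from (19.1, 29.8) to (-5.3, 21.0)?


M = ((19.1+(-5.3))/2, (29.8+21)/2)
= (6.9, 25.4)

(6.9, 25.4)


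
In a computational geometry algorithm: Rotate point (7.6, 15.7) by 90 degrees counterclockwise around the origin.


90° CCW: (x,y) -> (-y, x)
(7.6,15.7) -> (-15.7, 7.6)

(-15.7, 7.6)


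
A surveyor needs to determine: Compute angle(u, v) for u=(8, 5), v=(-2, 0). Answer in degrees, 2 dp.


u.v = -16, |u| = sqrt(89) = 9.434, |v| = sqrt(4) = 2
cos(theta) = u.v/(|u||v|) = -16/sqrt(356) = -0.847998
theta = acos(-0.847998) = 147.99 degrees

147.99 degrees


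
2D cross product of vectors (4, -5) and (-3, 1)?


u x v = u_x*v_y - u_y*v_x = 4*1 - (-5)*(-3)
= 4 - 15 = -11

-11


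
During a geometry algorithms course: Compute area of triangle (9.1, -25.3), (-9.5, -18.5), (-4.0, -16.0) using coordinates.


Area = |x_A(y_B-y_C) + x_B(y_C-y_A) + x_C(y_A-y_B)|/2
= |(-22.75) + (-88.35) + 27.2|/2
= 83.9/2 = 41.95

41.95


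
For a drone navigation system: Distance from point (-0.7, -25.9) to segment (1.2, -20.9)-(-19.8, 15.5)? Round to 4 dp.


Project P onto AB: t = 0 (clamped to [0,1])
Closest point on segment: (1.2, -20.9)
Distance: 5.3488

5.3488


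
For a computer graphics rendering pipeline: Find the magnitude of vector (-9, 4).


|u| = sqrt((-9)^2 + 4^2) = sqrt(97) = 9.8489

9.8489


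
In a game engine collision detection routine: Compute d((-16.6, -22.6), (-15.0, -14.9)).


dx=1.6, dy=7.7
d^2 = 1.6^2 + 7.7^2 = 61.85
d = sqrt(61.85) = 7.8645

7.8645


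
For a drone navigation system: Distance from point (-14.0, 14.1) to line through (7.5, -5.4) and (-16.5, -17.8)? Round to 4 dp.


|cross product| = 734.6
|line direction| = sqrt(729.76) = 27.0141
Distance = 734.6/sqrt(729.76) = 27.1932

27.1932


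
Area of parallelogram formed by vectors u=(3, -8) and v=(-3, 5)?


|u x v| = |3*5 - (-8)*(-3)|
= |15 - 24| = 9

9


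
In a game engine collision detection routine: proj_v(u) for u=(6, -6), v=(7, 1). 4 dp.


u.v = 36, |v| = sqrt(50) = 7.0711
Scalar projection = u.v / |v| = 36 / sqrt(50) = 5.0912

5.0912


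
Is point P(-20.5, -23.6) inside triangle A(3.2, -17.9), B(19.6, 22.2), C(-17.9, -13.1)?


Cross products: AB x AP = 856.89, BC x BP = 301.97, CA x CP = -234.03
All same sign? no

No, outside


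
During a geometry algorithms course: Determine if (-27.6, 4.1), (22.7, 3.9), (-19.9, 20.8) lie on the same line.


Cross product: (22.7-(-27.6))*(20.8-4.1) - (3.9-4.1)*((-19.9)-(-27.6))
= 841.55

No, not collinear


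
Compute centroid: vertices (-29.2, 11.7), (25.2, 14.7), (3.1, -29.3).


Centroid = ((x_A+x_B+x_C)/3, (y_A+y_B+y_C)/3)
= (((-29.2)+25.2+3.1)/3, (11.7+14.7+(-29.3))/3)
= (-0.3, -0.9667)

(-0.3, -0.9667)


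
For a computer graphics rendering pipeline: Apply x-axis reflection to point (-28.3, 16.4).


Reflection over x-axis: (x,y) -> (x,-y)
(-28.3, 16.4) -> (-28.3, -16.4)

(-28.3, -16.4)


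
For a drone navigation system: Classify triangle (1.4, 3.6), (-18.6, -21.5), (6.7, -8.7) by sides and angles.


Side lengths squared: AB^2=1030.01, BC^2=803.93, CA^2=179.38
Sorted: [179.38, 803.93, 1030.01]
By sides: Scalene, By angles: Obtuse

Scalene, Obtuse


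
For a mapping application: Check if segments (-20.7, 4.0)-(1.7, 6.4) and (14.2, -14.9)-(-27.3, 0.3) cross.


Cross products: d1=-253.87, d2=-693.95, d3=-507.12, d4=-67.04
d1*d2 < 0 and d3*d4 < 0? no

No, they don't intersect


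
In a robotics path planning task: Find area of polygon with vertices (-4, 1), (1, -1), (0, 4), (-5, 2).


Shoelace sum: ((-4)*(-1) - 1*1) + (1*4 - 0*(-1)) + (0*2 - (-5)*4) + ((-5)*1 - (-4)*2)
= 30
Area = |30|/2 = 15

15


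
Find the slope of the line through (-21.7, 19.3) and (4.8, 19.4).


slope = (y2-y1)/(x2-x1) = (19.4-19.3)/(4.8-(-21.7)) = 0.1/26.5 = 0.0038

0.0038


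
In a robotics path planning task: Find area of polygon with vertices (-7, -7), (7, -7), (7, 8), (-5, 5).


Shoelace sum: ((-7)*(-7) - 7*(-7)) + (7*8 - 7*(-7)) + (7*5 - (-5)*8) + ((-5)*(-7) - (-7)*5)
= 348
Area = |348|/2 = 174

174


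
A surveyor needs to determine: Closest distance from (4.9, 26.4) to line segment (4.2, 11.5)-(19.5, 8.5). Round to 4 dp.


Project P onto AB: t = 0 (clamped to [0,1])
Closest point on segment: (4.2, 11.5)
Distance: 14.9164

14.9164


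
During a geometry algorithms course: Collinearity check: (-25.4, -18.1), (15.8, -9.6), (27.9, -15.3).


Cross product: (15.8-(-25.4))*((-15.3)-(-18.1)) - ((-9.6)-(-18.1))*(27.9-(-25.4))
= -337.69

No, not collinear


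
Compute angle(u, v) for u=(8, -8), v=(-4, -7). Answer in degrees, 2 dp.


u.v = 24, |u| = sqrt(128) = 11.3137, |v| = sqrt(65) = 8.0623
cos(theta) = u.v/(|u||v|) = 24/sqrt(8320) = 0.263117
theta = acos(0.263117) = 74.74 degrees

74.74 degrees


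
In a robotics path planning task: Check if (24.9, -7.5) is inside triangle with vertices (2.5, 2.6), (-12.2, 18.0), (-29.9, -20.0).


Cross products: AB x AP = -196.49, BC x BP = 1861.15, CA x CP = -833.48
All same sign? no

No, outside


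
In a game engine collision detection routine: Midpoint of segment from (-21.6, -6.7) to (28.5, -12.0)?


M = (((-21.6)+28.5)/2, ((-6.7)+(-12))/2)
= (3.45, -9.35)

(3.45, -9.35)


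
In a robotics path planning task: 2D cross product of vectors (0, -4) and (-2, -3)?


u x v = u_x*v_y - u_y*v_x = 0*(-3) - (-4)*(-2)
= 0 - 8 = -8

-8


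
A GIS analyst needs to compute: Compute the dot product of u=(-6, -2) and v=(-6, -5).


u . v = u_x*v_x + u_y*v_y = (-6)*(-6) + (-2)*(-5)
= 36 + 10 = 46

46


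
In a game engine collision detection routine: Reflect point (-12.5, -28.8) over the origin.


Reflection over origin: (x,y) -> (-x,-y)
(-12.5, -28.8) -> (12.5, 28.8)

(12.5, 28.8)


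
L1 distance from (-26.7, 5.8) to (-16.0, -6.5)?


|(-26.7)-(-16)| + |5.8-(-6.5)| = 10.7 + 12.3 = 23

23


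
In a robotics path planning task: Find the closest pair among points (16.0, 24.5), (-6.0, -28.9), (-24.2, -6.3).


d(P0,P1) = 57.7543, d(P0,P2) = 50.6427, d(P1,P2) = 29.0172
Closest: P1 and P2

Closest pair: (-6.0, -28.9) and (-24.2, -6.3), distance = 29.0172


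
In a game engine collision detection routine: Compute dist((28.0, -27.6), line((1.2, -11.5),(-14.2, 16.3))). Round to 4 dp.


|cross product| = 497.1
|line direction| = sqrt(1010) = 31.7805
Distance = 497.1/sqrt(1010) = 15.6417

15.6417


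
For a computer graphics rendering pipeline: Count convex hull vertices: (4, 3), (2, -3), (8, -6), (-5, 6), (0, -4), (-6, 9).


Convex hull vertices (CCW): (-6, 9), (-5, 6), (0, -4), (8, -6), (4, 3)
Count = 5

5


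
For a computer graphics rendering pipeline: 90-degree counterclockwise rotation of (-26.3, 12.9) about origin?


90° CCW: (x,y) -> (-y, x)
(-26.3,12.9) -> (-12.9, -26.3)

(-12.9, -26.3)


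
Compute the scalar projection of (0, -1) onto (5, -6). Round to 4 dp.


u.v = 6, |v| = sqrt(61) = 7.8102
Scalar projection = u.v / |v| = 6 / sqrt(61) = 0.7682

0.7682


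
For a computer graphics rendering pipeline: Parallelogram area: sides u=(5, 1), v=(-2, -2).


|u x v| = |5*(-2) - 1*(-2)|
= |(-10) - (-2)| = 8

8


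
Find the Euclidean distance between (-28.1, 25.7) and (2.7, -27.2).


dx=30.8, dy=-52.9
d^2 = 30.8^2 + (-52.9)^2 = 3747.05
d = sqrt(3747.05) = 61.2132

61.2132


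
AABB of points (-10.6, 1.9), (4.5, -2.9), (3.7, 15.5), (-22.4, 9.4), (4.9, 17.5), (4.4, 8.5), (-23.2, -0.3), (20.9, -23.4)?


x range: [-23.2, 20.9]
y range: [-23.4, 17.5]
Bounding box: (-23.2,-23.4) to (20.9,17.5)

(-23.2,-23.4) to (20.9,17.5)


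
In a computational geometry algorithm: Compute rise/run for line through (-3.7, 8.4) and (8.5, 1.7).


slope = (y2-y1)/(x2-x1) = (1.7-8.4)/(8.5-(-3.7)) = (-6.7)/12.2 = -0.5492

-0.5492


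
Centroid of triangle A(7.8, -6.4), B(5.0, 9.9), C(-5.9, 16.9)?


Centroid = ((x_A+x_B+x_C)/3, (y_A+y_B+y_C)/3)
= ((7.8+5+(-5.9))/3, ((-6.4)+9.9+16.9)/3)
= (2.3, 6.8)

(2.3, 6.8)


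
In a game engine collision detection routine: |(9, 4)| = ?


|u| = sqrt(9^2 + 4^2) = sqrt(97) = 9.8489

9.8489


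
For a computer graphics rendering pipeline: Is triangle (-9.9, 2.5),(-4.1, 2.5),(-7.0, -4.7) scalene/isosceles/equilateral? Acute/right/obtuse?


Side lengths squared: AB^2=33.64, BC^2=60.25, CA^2=60.25
Sorted: [33.64, 60.25, 60.25]
By sides: Isosceles, By angles: Acute

Isosceles, Acute


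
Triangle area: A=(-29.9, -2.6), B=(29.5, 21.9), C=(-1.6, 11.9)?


Area = |x_A(y_B-y_C) + x_B(y_C-y_A) + x_C(y_A-y_B)|/2
= |(-299) + 427.75 + 39.2|/2
= 167.95/2 = 83.975

83.975


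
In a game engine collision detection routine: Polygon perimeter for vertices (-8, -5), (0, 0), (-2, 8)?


Sides: (-8, -5)->(0, 0): sqrt(89) = 9.433981, (0, 0)->(-2, 8): sqrt(68) = 8.246211, (-2, 8)->(-8, -5): sqrt(205) = 14.317821
Sum = 31.998013
Perimeter = 31.998

31.998


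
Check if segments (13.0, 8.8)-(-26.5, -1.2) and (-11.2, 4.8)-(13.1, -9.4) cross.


Cross products: d1=440.84, d2=-363.06, d3=-84, d4=719.9
d1*d2 < 0 and d3*d4 < 0? yes

Yes, they intersect


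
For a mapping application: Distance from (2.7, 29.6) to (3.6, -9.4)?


dx=0.9, dy=-39
d^2 = 0.9^2 + (-39)^2 = 1521.81
d = sqrt(1521.81) = 39.0104

39.0104


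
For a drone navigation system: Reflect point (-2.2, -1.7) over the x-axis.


Reflection over x-axis: (x,y) -> (x,-y)
(-2.2, -1.7) -> (-2.2, 1.7)

(-2.2, 1.7)


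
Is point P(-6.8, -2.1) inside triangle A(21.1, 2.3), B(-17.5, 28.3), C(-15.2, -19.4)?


Cross products: AB x AP = 895.24, BC x BP = 440.47, CA x CP = 445.71
All same sign? yes

Yes, inside


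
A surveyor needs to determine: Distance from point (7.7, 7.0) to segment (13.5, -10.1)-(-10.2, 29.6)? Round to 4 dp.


Project P onto AB: t = 0.3819 (clamped to [0,1])
Closest point on segment: (4.4499, 5.0598)
Distance: 3.7851

3.7851


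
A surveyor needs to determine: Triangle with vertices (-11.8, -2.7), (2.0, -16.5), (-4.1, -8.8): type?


Side lengths squared: AB^2=380.88, BC^2=96.5, CA^2=96.5
Sorted: [96.5, 96.5, 380.88]
By sides: Isosceles, By angles: Obtuse

Isosceles, Obtuse


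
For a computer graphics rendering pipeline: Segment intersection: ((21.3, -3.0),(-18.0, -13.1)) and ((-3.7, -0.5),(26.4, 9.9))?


Cross products: d1=-335.25, d2=-230.54, d3=-350.75, d4=-455.46
d1*d2 < 0 and d3*d4 < 0? no

No, they don't intersect


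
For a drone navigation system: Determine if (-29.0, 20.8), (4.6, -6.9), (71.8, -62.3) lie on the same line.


Cross product: (4.6-(-29))*((-62.3)-20.8) - ((-6.9)-20.8)*(71.8-(-29))
= 0

Yes, collinear


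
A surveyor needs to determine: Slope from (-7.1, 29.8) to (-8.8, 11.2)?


slope = (y2-y1)/(x2-x1) = (11.2-29.8)/((-8.8)-(-7.1)) = (-18.6)/(-1.7) = 10.9412

10.9412


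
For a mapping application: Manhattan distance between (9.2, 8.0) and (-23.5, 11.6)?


|9.2-(-23.5)| + |8-11.6| = 32.7 + 3.6 = 36.3

36.3


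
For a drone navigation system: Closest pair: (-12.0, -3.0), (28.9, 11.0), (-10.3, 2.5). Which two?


d(P0,P1) = 43.2297, d(P0,P2) = 5.7567, d(P1,P2) = 40.111
Closest: P0 and P2

Closest pair: (-12.0, -3.0) and (-10.3, 2.5), distance = 5.7567


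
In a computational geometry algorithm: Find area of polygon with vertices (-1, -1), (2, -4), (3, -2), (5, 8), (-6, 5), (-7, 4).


Shoelace sum: ((-1)*(-4) - 2*(-1)) + (2*(-2) - 3*(-4)) + (3*8 - 5*(-2)) + (5*5 - (-6)*8) + ((-6)*4 - (-7)*5) + ((-7)*(-1) - (-1)*4)
= 143
Area = |143|/2 = 71.5

71.5


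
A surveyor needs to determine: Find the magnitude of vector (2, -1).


|u| = sqrt(2^2 + (-1)^2) = sqrt(5) = 2.2361

2.2361


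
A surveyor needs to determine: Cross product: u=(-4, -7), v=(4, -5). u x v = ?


u x v = u_x*v_y - u_y*v_x = (-4)*(-5) - (-7)*4
= 20 - (-28) = 48

48


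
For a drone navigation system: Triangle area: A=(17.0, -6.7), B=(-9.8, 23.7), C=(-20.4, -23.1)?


Area = |x_A(y_B-y_C) + x_B(y_C-y_A) + x_C(y_A-y_B)|/2
= |795.6 + 160.72 + 620.16|/2
= 1576.48/2 = 788.24

788.24


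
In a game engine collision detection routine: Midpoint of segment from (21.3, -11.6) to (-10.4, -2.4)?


M = ((21.3+(-10.4))/2, ((-11.6)+(-2.4))/2)
= (5.45, -7)

(5.45, -7)


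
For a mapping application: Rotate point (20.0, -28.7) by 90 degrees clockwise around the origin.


90° CW: (x,y) -> (y, -x)
(20,-28.7) -> (-28.7, -20)

(-28.7, -20)


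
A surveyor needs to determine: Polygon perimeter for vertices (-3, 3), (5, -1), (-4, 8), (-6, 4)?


Sides: (-3, 3)->(5, -1): sqrt(80) = 8.944272, (5, -1)->(-4, 8): sqrt(162) = 12.727922, (-4, 8)->(-6, 4): sqrt(20) = 4.472136, (-6, 4)->(-3, 3): sqrt(10) = 3.162278
Sum = 29.306608
Perimeter = 29.3066

29.3066


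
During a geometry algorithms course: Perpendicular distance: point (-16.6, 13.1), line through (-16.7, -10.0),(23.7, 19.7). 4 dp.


|cross product| = 930.27
|line direction| = sqrt(2514.25) = 50.1423
Distance = 930.27/sqrt(2514.25) = 18.5526

18.5526


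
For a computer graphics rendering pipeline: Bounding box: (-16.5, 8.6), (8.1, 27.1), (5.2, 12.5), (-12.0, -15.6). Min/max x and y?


x range: [-16.5, 8.1]
y range: [-15.6, 27.1]
Bounding box: (-16.5,-15.6) to (8.1,27.1)

(-16.5,-15.6) to (8.1,27.1)


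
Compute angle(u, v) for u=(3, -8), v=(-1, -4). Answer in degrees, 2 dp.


u.v = 29, |u| = sqrt(73) = 8.544, |v| = sqrt(17) = 4.1231
cos(theta) = u.v/(|u||v|) = 29/sqrt(1241) = 0.823213
theta = acos(0.823213) = 34.59 degrees

34.59 degrees


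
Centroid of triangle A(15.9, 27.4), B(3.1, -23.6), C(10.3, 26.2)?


Centroid = ((x_A+x_B+x_C)/3, (y_A+y_B+y_C)/3)
= ((15.9+3.1+10.3)/3, (27.4+(-23.6)+26.2)/3)
= (9.7667, 10)

(9.7667, 10)


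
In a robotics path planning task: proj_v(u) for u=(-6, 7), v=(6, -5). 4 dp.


u.v = -71, |v| = sqrt(61) = 7.8102
Scalar projection = u.v / |v| = -71 / sqrt(61) = -9.0906

-9.0906


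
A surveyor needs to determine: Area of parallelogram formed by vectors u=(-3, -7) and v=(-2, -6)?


|u x v| = |(-3)*(-6) - (-7)*(-2)|
= |18 - 14| = 4

4


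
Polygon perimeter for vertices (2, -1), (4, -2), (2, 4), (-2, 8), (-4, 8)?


Sides: (2, -1)->(4, -2): sqrt(5) = 2.236068, (4, -2)->(2, 4): sqrt(40) = 6.324555, (2, 4)->(-2, 8): sqrt(32) = 5.656854, (-2, 8)->(-4, 8): sqrt(4) = 2, (-4, 8)->(2, -1): sqrt(117) = 10.816654
Sum = 27.034131
Perimeter = 27.0341

27.0341


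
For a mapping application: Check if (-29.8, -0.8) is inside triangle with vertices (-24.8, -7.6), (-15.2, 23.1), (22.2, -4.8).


Cross products: AB x AP = 218.78, BC x BP = -1301.2, CA x CP = -333.6
All same sign? no

No, outside


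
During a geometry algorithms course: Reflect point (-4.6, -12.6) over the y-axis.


Reflection over y-axis: (x,y) -> (-x,y)
(-4.6, -12.6) -> (4.6, -12.6)

(4.6, -12.6)


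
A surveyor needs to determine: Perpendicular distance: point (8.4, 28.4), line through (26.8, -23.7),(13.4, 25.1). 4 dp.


|cross product| = 199.78
|line direction| = sqrt(2561) = 50.6063
Distance = 199.78/sqrt(2561) = 3.9477

3.9477


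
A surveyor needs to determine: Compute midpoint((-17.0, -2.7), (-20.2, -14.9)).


M = (((-17)+(-20.2))/2, ((-2.7)+(-14.9))/2)
= (-18.6, -8.8)

(-18.6, -8.8)


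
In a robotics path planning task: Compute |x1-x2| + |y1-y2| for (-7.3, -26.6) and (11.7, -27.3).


|(-7.3)-11.7| + |(-26.6)-(-27.3)| = 19 + 0.7 = 19.7

19.7


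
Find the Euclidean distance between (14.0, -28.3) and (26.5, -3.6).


dx=12.5, dy=24.7
d^2 = 12.5^2 + 24.7^2 = 766.34
d = sqrt(766.34) = 27.6828

27.6828


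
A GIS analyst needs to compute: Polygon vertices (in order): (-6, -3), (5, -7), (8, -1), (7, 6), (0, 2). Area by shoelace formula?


Shoelace sum: ((-6)*(-7) - 5*(-3)) + (5*(-1) - 8*(-7)) + (8*6 - 7*(-1)) + (7*2 - 0*6) + (0*(-3) - (-6)*2)
= 189
Area = |189|/2 = 94.5

94.5


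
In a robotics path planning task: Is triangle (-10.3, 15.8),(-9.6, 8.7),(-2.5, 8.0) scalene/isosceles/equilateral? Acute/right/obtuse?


Side lengths squared: AB^2=50.9, BC^2=50.9, CA^2=121.68
Sorted: [50.9, 50.9, 121.68]
By sides: Isosceles, By angles: Obtuse

Isosceles, Obtuse


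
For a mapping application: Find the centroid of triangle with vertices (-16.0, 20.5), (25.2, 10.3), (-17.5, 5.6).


Centroid = ((x_A+x_B+x_C)/3, (y_A+y_B+y_C)/3)
= (((-16)+25.2+(-17.5))/3, (20.5+10.3+5.6)/3)
= (-2.7667, 12.1333)

(-2.7667, 12.1333)


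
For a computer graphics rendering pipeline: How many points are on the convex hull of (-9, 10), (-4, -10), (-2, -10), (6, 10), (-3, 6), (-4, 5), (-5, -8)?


Convex hull vertices (CCW): (-9, 10), (-5, -8), (-4, -10), (-2, -10), (6, 10)
Count = 5

5


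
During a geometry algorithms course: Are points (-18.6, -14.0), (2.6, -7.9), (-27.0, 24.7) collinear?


Cross product: (2.6-(-18.6))*(24.7-(-14)) - ((-7.9)-(-14))*((-27)-(-18.6))
= 871.68

No, not collinear


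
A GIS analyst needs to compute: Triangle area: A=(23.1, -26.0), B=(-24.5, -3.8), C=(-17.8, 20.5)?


Area = |x_A(y_B-y_C) + x_B(y_C-y_A) + x_C(y_A-y_B)|/2
= |(-561.33) + (-1139.25) + 395.16|/2
= 1305.42/2 = 652.71

652.71


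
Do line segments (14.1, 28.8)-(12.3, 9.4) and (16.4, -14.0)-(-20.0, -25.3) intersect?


Cross products: d1=-1583.91, d2=-898.09, d3=121.66, d4=-564.16
d1*d2 < 0 and d3*d4 < 0? no

No, they don't intersect


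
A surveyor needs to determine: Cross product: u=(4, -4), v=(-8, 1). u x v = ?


u x v = u_x*v_y - u_y*v_x = 4*1 - (-4)*(-8)
= 4 - 32 = -28

-28


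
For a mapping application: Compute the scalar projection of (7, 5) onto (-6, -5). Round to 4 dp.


u.v = -67, |v| = sqrt(61) = 7.8102
Scalar projection = u.v / |v| = -67 / sqrt(61) = -8.5785

-8.5785


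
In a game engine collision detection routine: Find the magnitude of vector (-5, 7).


|u| = sqrt((-5)^2 + 7^2) = sqrt(74) = 8.6023

8.6023


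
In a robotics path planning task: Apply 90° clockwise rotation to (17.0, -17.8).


90° CW: (x,y) -> (y, -x)
(17,-17.8) -> (-17.8, -17)

(-17.8, -17)


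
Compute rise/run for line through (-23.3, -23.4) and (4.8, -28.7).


slope = (y2-y1)/(x2-x1) = ((-28.7)-(-23.4))/(4.8-(-23.3)) = (-5.3)/28.1 = -0.1886

-0.1886


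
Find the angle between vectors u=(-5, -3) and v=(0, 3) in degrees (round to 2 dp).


u.v = -9, |u| = sqrt(34) = 5.831, |v| = sqrt(9) = 3
cos(theta) = u.v/(|u||v|) = -9/sqrt(306) = -0.514496
theta = acos(-0.514496) = 120.96 degrees

120.96 degrees


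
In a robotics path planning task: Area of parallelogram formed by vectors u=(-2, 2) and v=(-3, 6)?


|u x v| = |(-2)*6 - 2*(-3)|
= |(-12) - (-6)| = 6

6


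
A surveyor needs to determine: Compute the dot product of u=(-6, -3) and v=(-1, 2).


u . v = u_x*v_x + u_y*v_y = (-6)*(-1) + (-3)*2
= 6 + (-6) = 0

0


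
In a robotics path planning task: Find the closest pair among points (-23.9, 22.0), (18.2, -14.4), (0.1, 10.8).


d(P0,P1) = 55.654, d(P0,P2) = 26.4847, d(P1,P2) = 31.0266
Closest: P0 and P2

Closest pair: (-23.9, 22.0) and (0.1, 10.8), distance = 26.4847


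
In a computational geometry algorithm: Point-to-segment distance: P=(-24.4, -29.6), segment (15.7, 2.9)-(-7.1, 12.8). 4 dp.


Project P onto AB: t = 0.959 (clamped to [0,1])
Closest point on segment: (-6.1656, 12.3943)
Distance: 45.7822

45.7822


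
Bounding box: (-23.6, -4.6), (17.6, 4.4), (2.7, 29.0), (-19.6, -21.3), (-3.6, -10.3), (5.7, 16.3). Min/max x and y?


x range: [-23.6, 17.6]
y range: [-21.3, 29]
Bounding box: (-23.6,-21.3) to (17.6,29)

(-23.6,-21.3) to (17.6,29)


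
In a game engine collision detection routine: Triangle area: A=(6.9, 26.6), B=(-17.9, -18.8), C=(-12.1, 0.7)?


Area = |x_A(y_B-y_C) + x_B(y_C-y_A) + x_C(y_A-y_B)|/2
= |(-134.55) + 463.61 + (-549.34)|/2
= 220.28/2 = 110.14

110.14


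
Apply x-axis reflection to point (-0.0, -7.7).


Reflection over x-axis: (x,y) -> (x,-y)
(0, -7.7) -> (0, 7.7)

(0, 7.7)


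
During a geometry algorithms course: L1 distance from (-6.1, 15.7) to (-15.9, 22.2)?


|(-6.1)-(-15.9)| + |15.7-22.2| = 9.8 + 6.5 = 16.3

16.3


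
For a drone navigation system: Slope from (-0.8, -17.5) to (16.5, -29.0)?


slope = (y2-y1)/(x2-x1) = ((-29)-(-17.5))/(16.5-(-0.8)) = (-11.5)/17.3 = -0.6647

-0.6647


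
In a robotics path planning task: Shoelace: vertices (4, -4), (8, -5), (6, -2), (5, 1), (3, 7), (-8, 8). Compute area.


Shoelace sum: (4*(-5) - 8*(-4)) + (8*(-2) - 6*(-5)) + (6*1 - 5*(-2)) + (5*7 - 3*1) + (3*8 - (-8)*7) + ((-8)*(-4) - 4*8)
= 154
Area = |154|/2 = 77

77


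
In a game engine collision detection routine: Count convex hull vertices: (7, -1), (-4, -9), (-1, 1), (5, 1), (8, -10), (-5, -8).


Convex hull vertices (CCW): (-5, -8), (-4, -9), (8, -10), (7, -1), (5, 1), (-1, 1)
Count = 6

6


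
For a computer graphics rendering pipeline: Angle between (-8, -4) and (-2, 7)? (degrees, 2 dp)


u.v = -12, |u| = sqrt(80) = 8.9443, |v| = sqrt(53) = 7.2801
cos(theta) = u.v/(|u||v|) = -12/sqrt(4240) = -0.184289
theta = acos(-0.184289) = 100.62 degrees

100.62 degrees


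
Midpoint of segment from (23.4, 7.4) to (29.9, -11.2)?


M = ((23.4+29.9)/2, (7.4+(-11.2))/2)
= (26.65, -1.9)

(26.65, -1.9)


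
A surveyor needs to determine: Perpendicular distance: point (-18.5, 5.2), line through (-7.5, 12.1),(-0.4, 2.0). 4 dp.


|cross product| = 160.09
|line direction| = sqrt(152.42) = 12.3458
Distance = 160.09/sqrt(152.42) = 12.9671

12.9671


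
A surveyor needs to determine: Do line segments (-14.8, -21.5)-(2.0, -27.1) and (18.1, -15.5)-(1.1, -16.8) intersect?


Cross products: d1=59.23, d2=176.27, d3=285.04, d4=168
d1*d2 < 0 and d3*d4 < 0? no

No, they don't intersect


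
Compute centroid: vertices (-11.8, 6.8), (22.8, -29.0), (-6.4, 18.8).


Centroid = ((x_A+x_B+x_C)/3, (y_A+y_B+y_C)/3)
= (((-11.8)+22.8+(-6.4))/3, (6.8+(-29)+18.8)/3)
= (1.5333, -1.1333)

(1.5333, -1.1333)


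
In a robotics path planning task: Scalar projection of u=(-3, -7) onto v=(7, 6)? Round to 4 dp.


u.v = -63, |v| = sqrt(85) = 9.2195
Scalar projection = u.v / |v| = -63 / sqrt(85) = -6.8333

-6.8333


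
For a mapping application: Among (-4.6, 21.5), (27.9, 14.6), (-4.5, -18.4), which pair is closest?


d(P0,P1) = 33.2244, d(P0,P2) = 39.9001, d(P1,P2) = 46.2467
Closest: P0 and P1

Closest pair: (-4.6, 21.5) and (27.9, 14.6), distance = 33.2244


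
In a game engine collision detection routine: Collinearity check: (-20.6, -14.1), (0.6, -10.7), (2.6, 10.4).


Cross product: (0.6-(-20.6))*(10.4-(-14.1)) - ((-10.7)-(-14.1))*(2.6-(-20.6))
= 440.52

No, not collinear


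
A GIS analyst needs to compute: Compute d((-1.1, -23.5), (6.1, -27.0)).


dx=7.2, dy=-3.5
d^2 = 7.2^2 + (-3.5)^2 = 64.09
d = sqrt(64.09) = 8.0056

8.0056


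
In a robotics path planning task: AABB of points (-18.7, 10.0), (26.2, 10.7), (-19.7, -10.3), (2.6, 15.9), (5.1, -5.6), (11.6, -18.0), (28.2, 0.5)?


x range: [-19.7, 28.2]
y range: [-18, 15.9]
Bounding box: (-19.7,-18) to (28.2,15.9)

(-19.7,-18) to (28.2,15.9)


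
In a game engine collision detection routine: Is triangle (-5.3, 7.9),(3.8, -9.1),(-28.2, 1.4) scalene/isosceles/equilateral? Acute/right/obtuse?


Side lengths squared: AB^2=371.81, BC^2=1134.25, CA^2=566.66
Sorted: [371.81, 566.66, 1134.25]
By sides: Scalene, By angles: Obtuse

Scalene, Obtuse


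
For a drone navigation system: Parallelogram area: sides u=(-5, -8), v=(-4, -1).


|u x v| = |(-5)*(-1) - (-8)*(-4)|
= |5 - 32| = 27

27


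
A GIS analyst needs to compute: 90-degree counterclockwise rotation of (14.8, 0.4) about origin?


90° CCW: (x,y) -> (-y, x)
(14.8,0.4) -> (-0.4, 14.8)

(-0.4, 14.8)


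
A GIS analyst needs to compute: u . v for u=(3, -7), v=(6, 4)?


u . v = u_x*v_x + u_y*v_y = 3*6 + (-7)*4
= 18 + (-28) = -10

-10


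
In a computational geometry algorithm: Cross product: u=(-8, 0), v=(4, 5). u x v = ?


u x v = u_x*v_y - u_y*v_x = (-8)*5 - 0*4
= (-40) - 0 = -40

-40


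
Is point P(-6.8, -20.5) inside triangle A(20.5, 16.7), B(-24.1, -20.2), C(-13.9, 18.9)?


Cross products: AB x AP = 651.75, BC x BP = -679.49, CA x CP = -1339.74
All same sign? no

No, outside


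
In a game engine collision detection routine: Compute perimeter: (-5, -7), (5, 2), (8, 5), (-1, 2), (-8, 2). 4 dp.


Sides: (-5, -7)->(5, 2): sqrt(181) = 13.453624, (5, 2)->(8, 5): sqrt(18) = 4.242641, (8, 5)->(-1, 2): sqrt(90) = 9.486833, (-1, 2)->(-8, 2): sqrt(49) = 7, (-8, 2)->(-5, -7): sqrt(90) = 9.486833
Sum = 43.669931
Perimeter = 43.6699

43.6699


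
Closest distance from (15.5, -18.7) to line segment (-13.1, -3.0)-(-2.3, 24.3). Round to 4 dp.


Project P onto AB: t = 0 (clamped to [0,1])
Closest point on segment: (-13.1, -3)
Distance: 32.6259

32.6259


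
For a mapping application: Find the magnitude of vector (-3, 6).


|u| = sqrt((-3)^2 + 6^2) = sqrt(45) = 6.7082

6.7082


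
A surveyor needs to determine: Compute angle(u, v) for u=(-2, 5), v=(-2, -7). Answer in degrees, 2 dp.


u.v = -31, |u| = sqrt(29) = 5.3852, |v| = sqrt(53) = 7.2801
cos(theta) = u.v/(|u||v|) = -31/sqrt(1537) = -0.790724
theta = acos(-0.790724) = 142.25 degrees

142.25 degrees


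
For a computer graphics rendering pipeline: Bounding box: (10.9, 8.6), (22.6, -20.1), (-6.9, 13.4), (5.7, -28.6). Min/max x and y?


x range: [-6.9, 22.6]
y range: [-28.6, 13.4]
Bounding box: (-6.9,-28.6) to (22.6,13.4)

(-6.9,-28.6) to (22.6,13.4)


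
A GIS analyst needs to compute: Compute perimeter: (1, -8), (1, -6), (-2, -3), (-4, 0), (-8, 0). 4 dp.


Sides: (1, -8)->(1, -6): sqrt(4) = 2, (1, -6)->(-2, -3): sqrt(18) = 4.242641, (-2, -3)->(-4, 0): sqrt(13) = 3.605551, (-4, 0)->(-8, 0): sqrt(16) = 4, (-8, 0)->(1, -8): sqrt(145) = 12.041595
Sum = 25.889787
Perimeter = 25.8898

25.8898


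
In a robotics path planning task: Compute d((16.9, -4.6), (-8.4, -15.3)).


dx=-25.3, dy=-10.7
d^2 = (-25.3)^2 + (-10.7)^2 = 754.58
d = sqrt(754.58) = 27.4696

27.4696


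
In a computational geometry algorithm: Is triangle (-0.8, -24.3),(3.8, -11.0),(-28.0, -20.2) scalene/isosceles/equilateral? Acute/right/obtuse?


Side lengths squared: AB^2=198.05, BC^2=1095.88, CA^2=756.65
Sorted: [198.05, 756.65, 1095.88]
By sides: Scalene, By angles: Obtuse

Scalene, Obtuse


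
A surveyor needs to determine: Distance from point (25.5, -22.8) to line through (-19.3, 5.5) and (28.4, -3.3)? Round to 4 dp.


|cross product| = 955.67
|line direction| = sqrt(2352.73) = 48.5049
Distance = 955.67/sqrt(2352.73) = 19.7025

19.7025


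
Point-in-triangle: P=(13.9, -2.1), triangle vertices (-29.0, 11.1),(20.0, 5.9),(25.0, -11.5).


Cross products: AB x AP = -423.72, BC x BP = -146.14, CA x CP = -256.74
All same sign? yes

Yes, inside


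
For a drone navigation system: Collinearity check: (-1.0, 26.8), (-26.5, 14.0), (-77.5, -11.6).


Cross product: ((-26.5)-(-1))*((-11.6)-26.8) - (14-26.8)*((-77.5)-(-1))
= 0

Yes, collinear


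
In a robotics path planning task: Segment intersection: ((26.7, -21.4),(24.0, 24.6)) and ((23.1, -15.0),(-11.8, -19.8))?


Cross products: d1=240.64, d2=-1377.72, d3=148.32, d4=1766.68
d1*d2 < 0 and d3*d4 < 0? no

No, they don't intersect


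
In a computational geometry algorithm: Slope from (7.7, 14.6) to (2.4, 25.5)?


slope = (y2-y1)/(x2-x1) = (25.5-14.6)/(2.4-7.7) = 10.9/(-5.3) = -2.0566

-2.0566


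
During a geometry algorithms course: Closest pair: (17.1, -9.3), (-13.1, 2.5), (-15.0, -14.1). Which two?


d(P0,P1) = 32.4234, d(P0,P2) = 32.4569, d(P1,P2) = 16.7084
Closest: P1 and P2

Closest pair: (-13.1, 2.5) and (-15.0, -14.1), distance = 16.7084


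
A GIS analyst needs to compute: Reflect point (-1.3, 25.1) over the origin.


Reflection over origin: (x,y) -> (-x,-y)
(-1.3, 25.1) -> (1.3, -25.1)

(1.3, -25.1)


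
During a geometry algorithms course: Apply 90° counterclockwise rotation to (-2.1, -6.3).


90° CCW: (x,y) -> (-y, x)
(-2.1,-6.3) -> (6.3, -2.1)

(6.3, -2.1)


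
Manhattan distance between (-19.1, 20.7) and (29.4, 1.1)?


|(-19.1)-29.4| + |20.7-1.1| = 48.5 + 19.6 = 68.1

68.1


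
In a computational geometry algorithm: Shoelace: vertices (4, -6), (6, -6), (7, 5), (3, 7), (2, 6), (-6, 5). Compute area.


Shoelace sum: (4*(-6) - 6*(-6)) + (6*5 - 7*(-6)) + (7*7 - 3*5) + (3*6 - 2*7) + (2*5 - (-6)*6) + ((-6)*(-6) - 4*5)
= 184
Area = |184|/2 = 92

92


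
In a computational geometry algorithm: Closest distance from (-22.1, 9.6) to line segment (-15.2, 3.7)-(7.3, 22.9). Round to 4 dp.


Project P onto AB: t = 0 (clamped to [0,1])
Closest point on segment: (-15.2, 3.7)
Distance: 9.0785

9.0785


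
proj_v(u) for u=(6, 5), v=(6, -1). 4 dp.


u.v = 31, |v| = sqrt(37) = 6.0828
Scalar projection = u.v / |v| = 31 / sqrt(37) = 5.0964

5.0964


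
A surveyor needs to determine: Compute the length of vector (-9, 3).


|u| = sqrt((-9)^2 + 3^2) = sqrt(90) = 9.4868

9.4868


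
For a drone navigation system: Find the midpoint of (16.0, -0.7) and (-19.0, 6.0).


M = ((16+(-19))/2, ((-0.7)+6)/2)
= (-1.5, 2.65)

(-1.5, 2.65)


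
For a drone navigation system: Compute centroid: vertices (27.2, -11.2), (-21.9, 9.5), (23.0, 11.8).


Centroid = ((x_A+x_B+x_C)/3, (y_A+y_B+y_C)/3)
= ((27.2+(-21.9)+23)/3, ((-11.2)+9.5+11.8)/3)
= (9.4333, 3.3667)

(9.4333, 3.3667)


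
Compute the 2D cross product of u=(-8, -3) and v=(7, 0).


u x v = u_x*v_y - u_y*v_x = (-8)*0 - (-3)*7
= 0 - (-21) = 21

21


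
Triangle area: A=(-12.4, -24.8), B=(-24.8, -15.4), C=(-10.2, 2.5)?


Area = |x_A(y_B-y_C) + x_B(y_C-y_A) + x_C(y_A-y_B)|/2
= |221.96 + (-677.04) + 95.88|/2
= 359.2/2 = 179.6

179.6


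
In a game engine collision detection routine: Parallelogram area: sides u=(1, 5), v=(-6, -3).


|u x v| = |1*(-3) - 5*(-6)|
= |(-3) - (-30)| = 27

27


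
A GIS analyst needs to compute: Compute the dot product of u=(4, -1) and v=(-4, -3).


u . v = u_x*v_x + u_y*v_y = 4*(-4) + (-1)*(-3)
= (-16) + 3 = -13

-13


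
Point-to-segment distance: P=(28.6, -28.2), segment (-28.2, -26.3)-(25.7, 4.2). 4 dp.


Project P onto AB: t = 0.7831 (clamped to [0,1])
Closest point on segment: (14.0094, -2.4153)
Distance: 29.6266

29.6266


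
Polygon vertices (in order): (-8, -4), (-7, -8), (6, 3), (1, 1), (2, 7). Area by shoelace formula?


Shoelace sum: ((-8)*(-8) - (-7)*(-4)) + ((-7)*3 - 6*(-8)) + (6*1 - 1*3) + (1*7 - 2*1) + (2*(-4) - (-8)*7)
= 119
Area = |119|/2 = 59.5

59.5


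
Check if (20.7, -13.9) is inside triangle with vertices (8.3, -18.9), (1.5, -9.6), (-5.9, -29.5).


Cross products: AB x AP = -149.32, BC x BP = 413.9, CA x CP = -60.44
All same sign? no

No, outside


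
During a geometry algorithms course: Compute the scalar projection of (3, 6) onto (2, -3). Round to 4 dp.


u.v = -12, |v| = sqrt(13) = 3.6056
Scalar projection = u.v / |v| = -12 / sqrt(13) = -3.3282

-3.3282


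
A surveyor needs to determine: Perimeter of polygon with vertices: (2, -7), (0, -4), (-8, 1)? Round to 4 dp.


Sides: (2, -7)->(0, -4): sqrt(13) = 3.605551, (0, -4)->(-8, 1): sqrt(89) = 9.433981, (-8, 1)->(2, -7): sqrt(164) = 12.806248
Sum = 25.84578
Perimeter = 25.8458

25.8458


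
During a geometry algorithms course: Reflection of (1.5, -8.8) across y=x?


Reflection over y=x: (x,y) -> (y,x)
(1.5, -8.8) -> (-8.8, 1.5)

(-8.8, 1.5)


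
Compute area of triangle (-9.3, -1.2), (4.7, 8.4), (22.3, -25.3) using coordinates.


Area = |x_A(y_B-y_C) + x_B(y_C-y_A) + x_C(y_A-y_B)|/2
= |(-313.41) + (-113.27) + (-214.08)|/2
= 640.76/2 = 320.38

320.38


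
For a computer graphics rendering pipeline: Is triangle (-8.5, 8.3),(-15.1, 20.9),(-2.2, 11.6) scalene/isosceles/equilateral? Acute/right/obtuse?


Side lengths squared: AB^2=202.32, BC^2=252.9, CA^2=50.58
Sorted: [50.58, 202.32, 252.9]
By sides: Scalene, By angles: Right

Scalene, Right


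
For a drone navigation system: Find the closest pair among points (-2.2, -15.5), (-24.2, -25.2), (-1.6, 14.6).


d(P0,P1) = 24.0435, d(P0,P2) = 30.106, d(P1,P2) = 45.769
Closest: P0 and P1

Closest pair: (-2.2, -15.5) and (-24.2, -25.2), distance = 24.0435


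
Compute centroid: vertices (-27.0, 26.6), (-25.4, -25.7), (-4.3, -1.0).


Centroid = ((x_A+x_B+x_C)/3, (y_A+y_B+y_C)/3)
= (((-27)+(-25.4)+(-4.3))/3, (26.6+(-25.7)+(-1))/3)
= (-18.9, -0.0333)

(-18.9, -0.0333)


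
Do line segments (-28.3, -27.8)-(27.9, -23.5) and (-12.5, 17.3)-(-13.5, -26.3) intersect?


Cross products: d1=-643.78, d2=1802.24, d3=2466.68, d4=20.66
d1*d2 < 0 and d3*d4 < 0? no

No, they don't intersect


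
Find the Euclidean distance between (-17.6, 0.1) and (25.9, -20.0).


dx=43.5, dy=-20.1
d^2 = 43.5^2 + (-20.1)^2 = 2296.26
d = sqrt(2296.26) = 47.9193

47.9193


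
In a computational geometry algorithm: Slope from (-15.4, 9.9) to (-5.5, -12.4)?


slope = (y2-y1)/(x2-x1) = ((-12.4)-9.9)/((-5.5)-(-15.4)) = (-22.3)/9.9 = -2.2525

-2.2525


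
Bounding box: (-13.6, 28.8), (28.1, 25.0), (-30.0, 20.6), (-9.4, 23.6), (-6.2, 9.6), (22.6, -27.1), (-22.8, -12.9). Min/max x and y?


x range: [-30, 28.1]
y range: [-27.1, 28.8]
Bounding box: (-30,-27.1) to (28.1,28.8)

(-30,-27.1) to (28.1,28.8)


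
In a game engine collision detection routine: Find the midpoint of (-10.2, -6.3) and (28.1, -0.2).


M = (((-10.2)+28.1)/2, ((-6.3)+(-0.2))/2)
= (8.95, -3.25)

(8.95, -3.25)


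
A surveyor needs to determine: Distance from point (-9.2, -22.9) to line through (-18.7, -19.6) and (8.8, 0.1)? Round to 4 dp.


|cross product| = 277.9
|line direction| = sqrt(1144.34) = 33.8281
Distance = 277.9/sqrt(1144.34) = 8.2151

8.2151


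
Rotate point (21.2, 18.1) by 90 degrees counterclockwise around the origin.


90° CCW: (x,y) -> (-y, x)
(21.2,18.1) -> (-18.1, 21.2)

(-18.1, 21.2)


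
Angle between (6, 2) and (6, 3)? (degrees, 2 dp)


u.v = 42, |u| = sqrt(40) = 6.3246, |v| = sqrt(45) = 6.7082
cos(theta) = u.v/(|u||v|) = 42/sqrt(1800) = 0.989949
theta = acos(0.989949) = 8.13 degrees

8.13 degrees


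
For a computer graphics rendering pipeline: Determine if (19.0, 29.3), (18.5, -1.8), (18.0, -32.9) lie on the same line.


Cross product: (18.5-19)*((-32.9)-29.3) - ((-1.8)-29.3)*(18-19)
= 0

Yes, collinear


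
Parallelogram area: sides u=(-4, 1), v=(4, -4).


|u x v| = |(-4)*(-4) - 1*4|
= |16 - 4| = 12

12


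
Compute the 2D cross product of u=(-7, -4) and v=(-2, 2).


u x v = u_x*v_y - u_y*v_x = (-7)*2 - (-4)*(-2)
= (-14) - 8 = -22

-22
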